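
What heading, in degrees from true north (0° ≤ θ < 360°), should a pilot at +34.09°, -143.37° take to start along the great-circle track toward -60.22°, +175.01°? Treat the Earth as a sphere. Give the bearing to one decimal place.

Δλ = 175.01 − -143.37 = 318.38°; wrapped into (−180°, 180°]: -41.62°.
θ = atan2( sin Δλ · cos φ₂ , cos φ₁ · sin φ₂ − sin φ₁ · cos φ₂ · cos Δλ )
  = atan2(-0.32988, -0.92690) = -160.409° → normalised to [0°, 360°): 199.591°.

199.6°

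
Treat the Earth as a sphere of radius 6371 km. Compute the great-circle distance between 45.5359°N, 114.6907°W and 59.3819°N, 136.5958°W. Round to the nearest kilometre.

2119 km

Δλ = -136.5958 − -114.6907 = -21.9051°.
Δφ = 59.3819 − 45.5359 = 13.8460°.
a = sin²(Δφ/2) + cos φ₁ · cos φ₂ · sin²(Δλ/2) = 0.027407.
c = 2·atan2(√a, √(1−a)) = 0.33263 rad → d = 6371·c ≈ 2119.20 km.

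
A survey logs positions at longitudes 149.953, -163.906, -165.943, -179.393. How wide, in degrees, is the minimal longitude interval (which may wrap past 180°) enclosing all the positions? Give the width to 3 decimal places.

Sort the longitudes: -179.393°, -165.943°, -163.906°, +149.953°.
Eastward gaps between consecutive values (wrapping around): 13.450°, 2.037°, 313.859°, 30.654°.
Largest gap = 313.859° ⇒ minimal covering band is its complement: 360° − 313.859° = 46.141°.
Band runs from +149.953° eastward to -163.906°, crossing the antimeridian.

46.141°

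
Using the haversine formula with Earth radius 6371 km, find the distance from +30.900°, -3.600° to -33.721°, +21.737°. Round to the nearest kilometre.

7662 km

Δλ = 21.737 − -3.600 = 25.337°.
Δφ = -33.721 − 30.900 = -64.621°.
a = sin²(Δφ/2) + cos φ₁ · cos φ₂ · sin²(Δλ/2) = 0.320024.
c = 2·atan2(√a, √(1−a)) = 1.20258 rad → d = 6371·c ≈ 7661.64 km.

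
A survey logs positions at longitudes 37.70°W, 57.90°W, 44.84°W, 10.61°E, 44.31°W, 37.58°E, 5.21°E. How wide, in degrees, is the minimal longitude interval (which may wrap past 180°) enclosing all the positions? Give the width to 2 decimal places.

95.48°

Sort the longitudes: -57.90°, -44.84°, -44.31°, -37.70°, +5.21°, +10.61°, +37.58°.
Eastward gaps between consecutive values (wrapping around): 13.06°, 0.53°, 6.61°, 42.91°, 5.40°, 26.97°, 264.52°.
Largest gap = 264.52° ⇒ minimal covering band is its complement: 360° − 264.52° = 95.48°.
Band runs from -57.90° eastward to +37.58°.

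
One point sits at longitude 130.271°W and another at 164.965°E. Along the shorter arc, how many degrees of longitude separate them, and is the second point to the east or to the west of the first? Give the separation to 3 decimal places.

Raw difference: 164.965 − -130.271 = 295.236°.
Normalise into (−180°, 180°]: 295.236° − 360° = -64.764°.
Negative ⇒ the second point lies to the west; separation 64.764°.

64.764° west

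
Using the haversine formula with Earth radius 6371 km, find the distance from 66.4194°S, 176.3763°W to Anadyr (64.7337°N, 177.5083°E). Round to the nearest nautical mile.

7879 nmi

Δλ = 177.5083 − -176.3763 = 353.8846°; wrapped into (−180°, 180°]: -6.1154°.
Δφ = 64.7337 − -66.4194 = 131.1531°.
a = sin²(Δφ/2) + cos φ₁ · cos φ₂ · sin²(Δλ/2) = 0.829523.
c = 2·atan2(√a, √(1−a)) = 2.29034 rad → d = 6371·c ≈ 14591.79 km ≈ 7878.93 nmi.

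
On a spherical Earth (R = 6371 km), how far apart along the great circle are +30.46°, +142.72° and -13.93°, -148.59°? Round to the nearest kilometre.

8841 km

Δλ = -148.59 − 142.72 = -291.31°; wrapped into (−180°, 180°]: 68.69°.
Δφ = -13.93 − 30.46 = -44.39°.
a = sin²(Δφ/2) + cos φ₁ · cos φ₂ · sin²(Δλ/2) = 0.408997.
c = 2·atan2(√a, √(1−a)) = 1.38777 rad → d = 6371·c ≈ 8841.48 km.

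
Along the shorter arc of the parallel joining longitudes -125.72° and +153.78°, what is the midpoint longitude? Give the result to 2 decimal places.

-165.97°

Signed shortest Δλ from -125.72° to +153.78° is -80.50°.
Midpoint longitude = -125.72° + (-80.50°)/2 = -125.72° − 40.25° = -165.97°.
(The naïve average (-125.72 + +153.78)/2 = 14.03° is on the wrong side of the globe.)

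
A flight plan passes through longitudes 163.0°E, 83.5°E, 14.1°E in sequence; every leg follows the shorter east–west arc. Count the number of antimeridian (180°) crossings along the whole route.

0

Leg 1: +163.0° → +83.5°, shortest Δλ = -79.5° (west) — does not cross 180°.
Leg 2: +83.5° → +14.1°, shortest Δλ = -69.4° (west) — does not cross 180°.
Total crossings: 0.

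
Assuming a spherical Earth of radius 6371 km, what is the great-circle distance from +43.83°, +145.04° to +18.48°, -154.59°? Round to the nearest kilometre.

6238 km

Δλ = -154.59 − 145.04 = -299.63°; wrapped into (−180°, 180°]: 60.37°.
Δφ = 18.48 − 43.83 = -25.35°.
a = sin²(Δφ/2) + cos φ₁ · cos φ₂ · sin²(Δλ/2) = 0.221112.
c = 2·atan2(√a, √(1−a)) = 0.97909 rad → d = 6371·c ≈ 6237.79 km.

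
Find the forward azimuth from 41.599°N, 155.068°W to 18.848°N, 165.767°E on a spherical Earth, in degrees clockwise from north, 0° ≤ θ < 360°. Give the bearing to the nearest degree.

Δλ = 165.767 − -155.068 = 320.835°; wrapped into (−180°, 180°]: -39.165°.
θ = atan2( sin Δλ · cos φ₂ , cos φ₁ · sin φ₂ − sin φ₁ · cos φ₂ · cos Δλ )
  = atan2(-0.59769, -0.24556) = -112.336° → normalised to [0°, 360°): 247.664°.

248°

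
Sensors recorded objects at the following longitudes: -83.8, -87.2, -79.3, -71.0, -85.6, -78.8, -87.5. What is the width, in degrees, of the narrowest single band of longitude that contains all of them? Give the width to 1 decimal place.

Sort the longitudes: -87.5°, -87.2°, -85.6°, -83.8°, -79.3°, -78.8°, -71.0°.
Eastward gaps between consecutive values (wrapping around): 0.3°, 1.6°, 1.8°, 4.5°, 0.5°, 7.8°, 343.5°.
Largest gap = 343.5° ⇒ minimal covering band is its complement: 360° − 343.5° = 16.5°.
Band runs from -87.5° eastward to -71.0°.

16.5°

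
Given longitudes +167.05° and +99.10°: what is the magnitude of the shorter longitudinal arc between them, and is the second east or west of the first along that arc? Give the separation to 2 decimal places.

67.95° west

Raw difference: 99.10 − 167.05 = -67.95°.
Normalise into (−180°, 180°]: -67.95° stays -67.95°.
Negative ⇒ the second point lies to the west; separation 67.95°.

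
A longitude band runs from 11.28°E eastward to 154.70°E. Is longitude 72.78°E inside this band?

Band width going east from +11.28° to +154.70°: ((154.70 − 11.28) mod 360) = 143.42°.
Offset of +72.78° east of the west edge: ((72.78 − 11.28) mod 360) = 61.50°.
61.50° ≤ 143.42° ⇒ inside.

Yes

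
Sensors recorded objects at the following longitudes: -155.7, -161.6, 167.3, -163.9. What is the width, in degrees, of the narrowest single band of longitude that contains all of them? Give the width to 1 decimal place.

Sort the longitudes: -163.9°, -161.6°, -155.7°, +167.3°.
Eastward gaps between consecutive values (wrapping around): 2.3°, 5.9°, 323.0°, 28.8°.
Largest gap = 323.0° ⇒ minimal covering band is its complement: 360° − 323.0° = 37.0°.
Band runs from +167.3° eastward to -155.7°, crossing the antimeridian.

37.0°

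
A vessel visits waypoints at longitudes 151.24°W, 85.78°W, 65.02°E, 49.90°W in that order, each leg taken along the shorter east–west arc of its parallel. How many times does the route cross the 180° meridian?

Leg 1: -151.24° → -85.78°, shortest Δλ = 65.46° (east) — does not cross 180°.
Leg 2: -85.78° → +65.02°, shortest Δλ = 150.8° (east) — does not cross 180°.
Leg 3: +65.02° → -49.90°, shortest Δλ = -114.92° (west) — does not cross 180°.
Total crossings: 0.

0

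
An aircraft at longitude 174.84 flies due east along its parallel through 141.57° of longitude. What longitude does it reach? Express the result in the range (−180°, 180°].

-43.59°

Start at +174.84°; shift +141.57° → +316.41°.
+316.41° lies outside (−180°, 180°]; subtract 360° → -43.59°.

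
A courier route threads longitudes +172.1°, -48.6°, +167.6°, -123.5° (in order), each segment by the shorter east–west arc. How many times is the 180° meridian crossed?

3

Leg 1: +172.1° → -48.6°, shortest Δλ = 139.3° (east) — crosses 180°.
Leg 2: -48.6° → +167.6°, shortest Δλ = -143.8° (west) — crosses 180°.
Leg 3: +167.6° → -123.5°, shortest Δλ = 68.9° (east) — crosses 180°.
Total crossings: 3.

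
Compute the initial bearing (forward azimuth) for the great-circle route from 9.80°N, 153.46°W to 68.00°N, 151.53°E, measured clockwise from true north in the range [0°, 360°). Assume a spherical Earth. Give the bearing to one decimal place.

Δλ = 151.53 − -153.46 = 304.99°; wrapped into (−180°, 180°]: -55.01°.
θ = atan2( sin Δλ · cos φ₂ , cos φ₁ · sin φ₂ − sin φ₁ · cos φ₂ · cos Δλ )
  = atan2(-0.30690, 0.87709) = -19.285° → normalised to [0°, 360°): 340.715°.

340.7°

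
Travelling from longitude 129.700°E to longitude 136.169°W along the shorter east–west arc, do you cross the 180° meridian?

Yes

Naïve |-136.169 − 129.700| = 265.869° > 180°, so the shorter arc goes the other way round — across 180°.
Signed shortest Δλ = ((-136.169 − 129.700 + 180) mod 360) − 180 = 94.131°.
Going east by 94.131° from +129.700° passes through 180° before reaching -136.169°.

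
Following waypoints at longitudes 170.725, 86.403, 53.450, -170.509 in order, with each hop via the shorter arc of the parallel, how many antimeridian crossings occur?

1

Leg 1: +170.725° → +86.403°, shortest Δλ = -84.322° (west) — does not cross 180°.
Leg 2: +86.403° → +53.450°, shortest Δλ = -32.953° (west) — does not cross 180°.
Leg 3: +53.450° → -170.509°, shortest Δλ = 136.041° (east) — crosses 180°.
Total crossings: 1.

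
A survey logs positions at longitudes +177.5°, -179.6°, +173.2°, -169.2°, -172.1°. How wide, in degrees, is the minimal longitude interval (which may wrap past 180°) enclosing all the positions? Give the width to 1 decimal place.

17.6°

Sort the longitudes: -179.6°, -172.1°, -169.2°, +173.2°, +177.5°.
Eastward gaps between consecutive values (wrapping around): 7.5°, 2.9°, 342.4°, 4.3°, 2.9°.
Largest gap = 342.4° ⇒ minimal covering band is its complement: 360° − 342.4° = 17.6°.
Band runs from +173.2° eastward to -169.2°, crossing the antimeridian.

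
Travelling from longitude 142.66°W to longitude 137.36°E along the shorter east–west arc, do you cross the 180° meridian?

Naïve |137.36 − -142.66| = 280.02° > 180°, so the shorter arc goes the other way round — across 180°.
Signed shortest Δλ = ((137.36 − -142.66 + 180) mod 360) − 180 = -79.98°.
Going west by 79.98° from -142.66° passes through 180° before reaching +137.36°.

Yes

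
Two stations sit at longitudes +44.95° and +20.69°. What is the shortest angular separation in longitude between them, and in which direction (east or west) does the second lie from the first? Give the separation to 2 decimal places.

24.26° west

Raw difference: 20.69 − 44.95 = -24.26°.
Normalise into (−180°, 180°]: -24.26° stays -24.26°.
Negative ⇒ the second point lies to the west; separation 24.26°.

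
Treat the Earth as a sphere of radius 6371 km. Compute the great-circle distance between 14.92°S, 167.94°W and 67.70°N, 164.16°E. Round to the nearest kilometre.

9460 km

Δλ = 164.16 − -167.94 = 332.10°; wrapped into (−180°, 180°]: -27.90°.
Δφ = 67.70 − -14.92 = 82.62°.
a = sin²(Δφ/2) + cos φ₁ · cos φ₂ · sin²(Δλ/2) = 0.457085.
c = 2·atan2(√a, √(1−a)) = 1.48486 rad → d = 6371·c ≈ 9460.04 km.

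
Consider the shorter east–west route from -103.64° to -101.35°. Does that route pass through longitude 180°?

No

Signed shortest Δλ = ((-101.35 − -103.64 + 180) mod 360) − 180 = 2.29°.
Going east by 2.29° from -103.64° reaches -101.35° without touching 180°.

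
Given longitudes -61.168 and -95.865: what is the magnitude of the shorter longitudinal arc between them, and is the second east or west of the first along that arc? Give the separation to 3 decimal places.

Raw difference: -95.865 − -61.168 = -34.697°.
Normalise into (−180°, 180°]: -34.697° stays -34.697°.
Negative ⇒ the second point lies to the west; separation 34.697°.

34.697° west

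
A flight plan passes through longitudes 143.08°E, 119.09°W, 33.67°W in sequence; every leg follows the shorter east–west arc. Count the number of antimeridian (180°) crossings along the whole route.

Leg 1: +143.08° → -119.09°, shortest Δλ = 97.83° (east) — crosses 180°.
Leg 2: -119.09° → -33.67°, shortest Δλ = 85.42° (east) — does not cross 180°.
Total crossings: 1.

1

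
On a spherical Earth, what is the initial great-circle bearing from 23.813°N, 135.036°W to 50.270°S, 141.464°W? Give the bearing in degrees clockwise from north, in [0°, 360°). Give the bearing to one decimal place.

Δλ = -141.464 − -135.036 = -6.428°.
θ = atan2( sin Δλ · cos φ₂ , cos φ₁ · sin φ₂ − sin φ₁ · cos φ₂ · cos Δλ )
  = atan2(-0.07156, -0.96004) = -175.737° → normalised to [0°, 360°): 184.263°.

184.3°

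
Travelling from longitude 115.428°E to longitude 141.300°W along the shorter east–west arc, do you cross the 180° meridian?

Naïve |-141.300 − 115.428| = 256.728° > 180°, so the shorter arc goes the other way round — across 180°.
Signed shortest Δλ = ((-141.300 − 115.428 + 180) mod 360) − 180 = 103.272°.
Going east by 103.272° from +115.428° passes through 180° before reaching -141.300°.

Yes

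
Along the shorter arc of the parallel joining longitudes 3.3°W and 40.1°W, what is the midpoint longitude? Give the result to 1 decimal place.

Signed shortest Δλ from -3.3° to -40.1° is -36.8°.
Midpoint longitude = -3.3° + (-36.8°)/2 = -3.3° − 18.4° = -21.7°.

21.7°W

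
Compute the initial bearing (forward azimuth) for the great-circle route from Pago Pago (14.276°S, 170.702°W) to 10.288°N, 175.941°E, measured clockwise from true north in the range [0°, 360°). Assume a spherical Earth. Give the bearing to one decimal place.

330.9°

Δλ = 175.941 − -170.702 = 346.643°; wrapped into (−180°, 180°]: -13.357°.
θ = atan2( sin Δλ · cos φ₂ , cos φ₁ · sin φ₂ − sin φ₁ · cos φ₂ · cos Δλ )
  = atan2(-0.22730, 0.40915) = -29.055° → normalised to [0°, 360°): 330.945°.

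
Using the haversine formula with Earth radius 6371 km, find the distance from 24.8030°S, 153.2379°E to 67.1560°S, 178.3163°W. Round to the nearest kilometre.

Δλ = -178.3163 − 153.2379 = -331.5542°; wrapped into (−180°, 180°]: 28.4458°.
Δφ = -67.1560 − -24.8030 = -42.3530°.
a = sin²(Δφ/2) + cos φ₁ · cos φ₂ · sin²(Δλ/2) = 0.151770.
c = 2·atan2(√a, √(1−a)) = 0.80034 rad → d = 6371·c ≈ 5098.98 km.

5099 km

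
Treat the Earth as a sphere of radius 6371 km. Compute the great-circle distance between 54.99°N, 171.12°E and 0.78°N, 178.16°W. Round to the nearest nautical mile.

3297 nmi

Δλ = -178.16 − 171.12 = -349.28°; wrapped into (−180°, 180°]: 10.72°.
Δφ = 0.78 − 54.99 = -54.21°.
a = sin²(Δφ/2) + cos φ₁ · cos φ₂ · sin²(Δλ/2) = 0.212598.
c = 2·atan2(√a, √(1−a)) = 0.95843 rad → d = 6371·c ≈ 6106.17 km ≈ 3297.07 nmi.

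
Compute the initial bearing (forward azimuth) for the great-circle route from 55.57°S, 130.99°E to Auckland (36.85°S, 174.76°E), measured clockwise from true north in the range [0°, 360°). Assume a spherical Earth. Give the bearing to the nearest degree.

Δλ = 174.76 − 130.99 = 43.77°.
θ = atan2( sin Δλ · cos φ₂ , cos φ₁ · sin φ₂ − sin φ₁ · cos φ₂ · cos Δλ )
  = atan2(0.55356, 0.13754) = 76.047° → normalised to [0°, 360°): 76.047°.

76°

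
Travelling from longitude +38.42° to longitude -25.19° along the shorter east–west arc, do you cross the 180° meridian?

Signed shortest Δλ = ((-25.19 − 38.42 + 180) mod 360) − 180 = -63.61°.
Going west by 63.61° from +38.42° reaches -25.19° without touching 180°.

No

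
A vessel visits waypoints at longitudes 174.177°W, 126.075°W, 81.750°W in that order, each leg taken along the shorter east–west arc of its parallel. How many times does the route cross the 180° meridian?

Leg 1: -174.177° → -126.075°, shortest Δλ = 48.102° (east) — does not cross 180°.
Leg 2: -126.075° → -81.750°, shortest Δλ = 44.325° (east) — does not cross 180°.
Total crossings: 0.

0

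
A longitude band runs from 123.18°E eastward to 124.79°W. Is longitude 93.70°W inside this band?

Band width going east from +123.18° to -124.79°: ((-124.79 − 123.18) mod 360) = 112.03°.
Offset of -93.70° east of the west edge: ((-93.70 − 123.18) mod 360) = 143.12°.
143.12° > 112.03° ⇒ outside.

No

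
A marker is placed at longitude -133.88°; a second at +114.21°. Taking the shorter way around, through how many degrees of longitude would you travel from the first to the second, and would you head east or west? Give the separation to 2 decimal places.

111.91° west

Raw difference: 114.21 − -133.88 = 248.09°.
Normalise into (−180°, 180°]: 248.09° − 360° = -111.91°.
Negative ⇒ the second point lies to the west; separation 111.91°.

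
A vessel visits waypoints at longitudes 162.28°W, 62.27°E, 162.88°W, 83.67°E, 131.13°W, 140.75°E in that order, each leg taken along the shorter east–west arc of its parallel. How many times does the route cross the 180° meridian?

Leg 1: -162.28° → +62.27°, shortest Δλ = -135.45° (west) — crosses 180°.
Leg 2: +62.27° → -162.88°, shortest Δλ = 134.85° (east) — crosses 180°.
Leg 3: -162.88° → +83.67°, shortest Δλ = -113.45° (west) — crosses 180°.
Leg 4: +83.67° → -131.13°, shortest Δλ = 145.2° (east) — crosses 180°.
Leg 5: -131.13° → +140.75°, shortest Δλ = -88.12° (west) — crosses 180°.
Total crossings: 5.

5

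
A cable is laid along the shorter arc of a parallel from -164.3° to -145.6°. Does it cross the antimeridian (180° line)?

Signed shortest Δλ = ((-145.6 − -164.3 + 180) mod 360) − 180 = 18.7°.
Going east by 18.7° from -164.3° reaches -145.6° without touching 180°.

No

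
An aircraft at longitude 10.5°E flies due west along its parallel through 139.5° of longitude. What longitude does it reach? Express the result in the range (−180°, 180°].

Start at +10.5°; shift −139.5° → -129.0°.
-129.0° already lies in (−180°, 180°].

129.0°W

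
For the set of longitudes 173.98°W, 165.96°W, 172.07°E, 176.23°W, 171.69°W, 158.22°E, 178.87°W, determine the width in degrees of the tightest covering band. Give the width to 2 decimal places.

35.82°

Sort the longitudes: -178.87°, -176.23°, -173.98°, -171.69°, -165.96°, +158.22°, +172.07°.
Eastward gaps between consecutive values (wrapping around): 2.64°, 2.25°, 2.29°, 5.73°, 324.18°, 13.85°, 9.06°.
Largest gap = 324.18° ⇒ minimal covering band is its complement: 360° − 324.18° = 35.82°.
Band runs from +158.22° eastward to -165.96°, crossing the antimeridian.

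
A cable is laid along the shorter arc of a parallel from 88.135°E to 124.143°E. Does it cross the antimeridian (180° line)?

No

Signed shortest Δλ = ((124.143 − 88.135 + 180) mod 360) − 180 = 36.008°.
Going east by 36.008° from +88.135° reaches +124.143° without touching 180°.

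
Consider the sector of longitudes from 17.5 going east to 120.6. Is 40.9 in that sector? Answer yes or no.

Band width going east from +17.5° to +120.6°: ((120.6 − 17.5) mod 360) = 103.1°.
Offset of +40.9° east of the west edge: ((40.9 − 17.5) mod 360) = 23.4°.
23.4° ≤ 103.1° ⇒ inside.

Yes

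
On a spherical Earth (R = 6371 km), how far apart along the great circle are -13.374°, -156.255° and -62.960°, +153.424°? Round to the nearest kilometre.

6757 km

Δλ = 153.424 − -156.255 = 309.679°; wrapped into (−180°, 180°]: -50.321°.
Δφ = -62.960 − -13.374 = -49.586°.
a = sin²(Δφ/2) + cos φ₁ · cos φ₂ · sin²(Δλ/2) = 0.255793.
c = 2·atan2(√a, √(1−a)) = 1.06052 rad → d = 6371·c ≈ 6756.60 km.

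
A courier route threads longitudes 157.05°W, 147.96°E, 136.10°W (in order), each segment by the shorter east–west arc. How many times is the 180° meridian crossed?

2

Leg 1: -157.05° → +147.96°, shortest Δλ = -54.99° (west) — crosses 180°.
Leg 2: +147.96° → -136.10°, shortest Δλ = 75.94° (east) — crosses 180°.
Total crossings: 2.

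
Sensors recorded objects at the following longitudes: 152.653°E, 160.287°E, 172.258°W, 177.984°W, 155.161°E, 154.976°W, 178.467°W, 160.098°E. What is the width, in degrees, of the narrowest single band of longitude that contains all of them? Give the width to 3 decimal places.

52.371°

Sort the longitudes: -178.467°, -177.984°, -172.258°, -154.976°, +152.653°, +155.161°, +160.098°, +160.287°.
Eastward gaps between consecutive values (wrapping around): 0.483°, 5.726°, 17.282°, 307.629°, 2.508°, 4.937°, 0.189°, 21.246°.
Largest gap = 307.629° ⇒ minimal covering band is its complement: 360° − 307.629° = 52.371°.
Band runs from +152.653° eastward to -154.976°, crossing the antimeridian.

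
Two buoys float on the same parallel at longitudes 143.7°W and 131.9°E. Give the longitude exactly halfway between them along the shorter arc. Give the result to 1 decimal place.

Signed shortest Δλ from -143.7° to +131.9° is -84.4°.
Midpoint longitude = -143.7° + (-84.4°)/2 = -143.7° − 42.2° = -185.9°.
Normalise into (−180°, 180°]: +174.1°.
(The naïve average (-143.7 + +131.9)/2 = -5.9° is on the wrong side of the globe.)

174.1°E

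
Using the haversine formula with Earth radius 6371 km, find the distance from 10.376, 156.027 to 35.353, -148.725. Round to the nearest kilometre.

Δλ = -148.725 − 156.027 = -304.752°; wrapped into (−180°, 180°]: 55.248°.
Δφ = 35.353 − 10.376 = 24.977°.
a = sin²(Δφ/2) + cos φ₁ · cos φ₂ · sin²(Δλ/2) = 0.219238.
c = 2·atan2(√a, √(1−a)) = 0.97457 rad → d = 6371·c ≈ 6208.99 km.

6209 km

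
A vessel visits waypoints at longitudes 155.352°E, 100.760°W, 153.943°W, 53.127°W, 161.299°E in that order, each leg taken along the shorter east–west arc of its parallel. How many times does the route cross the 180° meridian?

2

Leg 1: +155.352° → -100.760°, shortest Δλ = 103.888° (east) — crosses 180°.
Leg 2: -100.760° → -153.943°, shortest Δλ = -53.183° (west) — does not cross 180°.
Leg 3: -153.943° → -53.127°, shortest Δλ = 100.816° (east) — does not cross 180°.
Leg 4: -53.127° → +161.299°, shortest Δλ = -145.574° (west) — crosses 180°.
Total crossings: 2.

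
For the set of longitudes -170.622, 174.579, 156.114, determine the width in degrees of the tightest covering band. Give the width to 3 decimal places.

Sort the longitudes: -170.622°, +156.114°, +174.579°.
Eastward gaps between consecutive values (wrapping around): 326.736°, 18.465°, 14.799°.
Largest gap = 326.736° ⇒ minimal covering band is its complement: 360° − 326.736° = 33.264°.
Band runs from +156.114° eastward to -170.622°, crossing the antimeridian.

33.264°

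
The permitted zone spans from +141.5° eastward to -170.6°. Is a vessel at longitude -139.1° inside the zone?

Band width going east from +141.5° to -170.6°: ((-170.6 − 141.5) mod 360) = 47.9°.
Offset of -139.1° east of the west edge: ((-139.1 − 141.5) mod 360) = 79.4°.
79.4° > 47.9° ⇒ outside.

No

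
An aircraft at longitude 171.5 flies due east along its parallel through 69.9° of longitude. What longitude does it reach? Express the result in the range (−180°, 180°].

Start at +171.5°; shift +69.9° → +241.4°.
+241.4° lies outside (−180°, 180°]; subtract 360° → -118.6°.

-118.6°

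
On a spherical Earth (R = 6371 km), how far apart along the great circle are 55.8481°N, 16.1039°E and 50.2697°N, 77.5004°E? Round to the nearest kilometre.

Δλ = 77.5004 − 16.1039 = 61.3965°.
Δφ = 50.2697 − 55.8481 = -5.5784°.
a = sin²(Δφ/2) + cos φ₁ · cos φ₂ · sin²(Δλ/2) = 0.095888.
c = 2·atan2(√a, √(1−a)) = 0.62967 rad → d = 6371·c ≈ 4011.60 km.

4012 km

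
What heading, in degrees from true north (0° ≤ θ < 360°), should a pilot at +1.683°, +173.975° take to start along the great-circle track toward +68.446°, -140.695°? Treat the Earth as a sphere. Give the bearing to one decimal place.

Δλ = -140.695 − 173.975 = -314.670°; wrapped into (−180°, 180°]: 45.330°.
θ = atan2( sin Δλ · cos φ₂ , cos φ₁ · sin φ₂ − sin φ₁ · cos φ₂ · cos Δλ )
  = atan2(0.26127, 0.92209) = 15.820° → normalised to [0°, 360°): 15.820°.

15.8°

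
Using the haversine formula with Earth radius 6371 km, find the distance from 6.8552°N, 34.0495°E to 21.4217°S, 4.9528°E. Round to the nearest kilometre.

4468 km

Δλ = 4.9528 − 34.0495 = -29.0967°.
Δφ = -21.4217 − 6.8552 = -28.2769°.
a = sin²(Δφ/2) + cos φ₁ · cos φ₂ · sin²(Δλ/2) = 0.117987.
c = 2·atan2(√a, √(1−a)) = 0.70126 rad → d = 6371·c ≈ 4467.76 km.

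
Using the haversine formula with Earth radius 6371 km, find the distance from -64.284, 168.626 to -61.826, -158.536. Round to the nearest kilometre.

Δλ = -158.536 − 168.626 = -327.162°; wrapped into (−180°, 180°]: 32.838°.
Δφ = -61.826 − -64.284 = 2.458°.
a = sin²(Δφ/2) + cos φ₁ · cos φ₂ · sin²(Δλ/2) = 0.016829.
c = 2·atan2(√a, √(1−a)) = 0.26018 rad → d = 6371·c ≈ 1657.62 km.

1658 km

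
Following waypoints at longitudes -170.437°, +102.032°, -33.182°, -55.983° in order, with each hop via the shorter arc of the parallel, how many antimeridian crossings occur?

Leg 1: -170.437° → +102.032°, shortest Δλ = -87.531° (west) — crosses 180°.
Leg 2: +102.032° → -33.182°, shortest Δλ = -135.214° (west) — does not cross 180°.
Leg 3: -33.182° → -55.983°, shortest Δλ = -22.801° (west) — does not cross 180°.
Total crossings: 1.

1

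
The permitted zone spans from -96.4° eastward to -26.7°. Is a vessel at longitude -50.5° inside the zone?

Yes

Band width going east from -96.4° to -26.7°: ((-26.7 − -96.4) mod 360) = 69.7°.
Offset of -50.5° east of the west edge: ((-50.5 − -96.4) mod 360) = 45.9°.
45.9° ≤ 69.7° ⇒ inside.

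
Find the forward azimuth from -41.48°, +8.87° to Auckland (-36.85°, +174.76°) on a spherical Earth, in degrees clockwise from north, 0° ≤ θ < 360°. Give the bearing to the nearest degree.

Δλ = 174.76 − 8.87 = 165.89°.
θ = atan2( sin Δλ · cos φ₂ , cos φ₁ · sin φ₂ − sin φ₁ · cos φ₂ · cos Δλ )
  = atan2(0.19508, -0.96334) = 168.552° → normalised to [0°, 360°): 168.552°.

169°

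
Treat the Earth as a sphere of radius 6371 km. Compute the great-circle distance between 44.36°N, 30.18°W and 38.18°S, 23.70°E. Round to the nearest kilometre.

Δλ = 23.70 − -30.18 = 53.88°.
Δφ = -38.18 − 44.36 = -82.54°.
a = sin²(Δφ/2) + cos φ₁ · cos φ₂ · sin²(Δλ/2) = 0.550442.
c = 2·atan2(√a, √(1−a)) = 1.67185 rad → d = 6371·c ≈ 10651.37 km.

10651 km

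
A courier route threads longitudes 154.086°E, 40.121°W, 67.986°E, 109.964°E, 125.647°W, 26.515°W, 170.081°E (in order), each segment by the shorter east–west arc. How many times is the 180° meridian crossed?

3

Leg 1: +154.086° → -40.121°, shortest Δλ = 165.793° (east) — crosses 180°.
Leg 2: -40.121° → +67.986°, shortest Δλ = 108.107° (east) — does not cross 180°.
Leg 3: +67.986° → +109.964°, shortest Δλ = 41.978° (east) — does not cross 180°.
Leg 4: +109.964° → -125.647°, shortest Δλ = 124.389° (east) — crosses 180°.
Leg 5: -125.647° → -26.515°, shortest Δλ = 99.132° (east) — does not cross 180°.
Leg 6: -26.515° → +170.081°, shortest Δλ = -163.404° (west) — crosses 180°.
Total crossings: 3.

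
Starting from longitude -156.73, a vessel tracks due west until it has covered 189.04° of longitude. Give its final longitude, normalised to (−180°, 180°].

+14.23°

Start at -156.73°; shift −189.04° → -345.77°.
-345.77° lies outside (−180°, 180°]; add 360° → +14.23°.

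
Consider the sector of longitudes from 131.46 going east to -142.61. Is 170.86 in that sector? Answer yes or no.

Yes

Band width going east from +131.46° to -142.61°: ((-142.61 − 131.46) mod 360) = 85.93°.
Offset of +170.86° east of the west edge: ((170.86 − 131.46) mod 360) = 39.40°.
39.40° ≤ 85.93° ⇒ inside.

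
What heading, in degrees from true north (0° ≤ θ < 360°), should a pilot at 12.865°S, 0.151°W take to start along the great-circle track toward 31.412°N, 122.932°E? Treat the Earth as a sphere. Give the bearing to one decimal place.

60.5°

Δλ = 122.932 − -0.151 = 123.083°.
θ = atan2( sin Δλ · cos φ₂ , cos φ₁ · sin φ₂ − sin φ₁ · cos φ₂ · cos Δλ )
  = atan2(0.71508, 0.40438) = 60.512° → normalised to [0°, 360°): 60.512°.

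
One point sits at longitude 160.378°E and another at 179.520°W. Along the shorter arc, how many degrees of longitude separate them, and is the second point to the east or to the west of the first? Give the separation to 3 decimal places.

Raw difference: -179.520 − 160.378 = -339.898°.
Normalise into (−180°, 180°]: -339.898° + 360° = 20.102°.
Positive ⇒ the second point lies to the east; separation 20.102°.

20.102° east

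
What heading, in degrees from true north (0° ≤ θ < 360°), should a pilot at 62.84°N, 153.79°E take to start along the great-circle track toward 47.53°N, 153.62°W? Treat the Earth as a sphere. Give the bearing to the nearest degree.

93°

Δλ = -153.62 − 153.79 = -307.41°; wrapped into (−180°, 180°]: 52.59°.
θ = atan2( sin Δλ · cos φ₂ , cos φ₁ · sin φ₂ − sin φ₁ · cos φ₂ · cos Δλ )
  = atan2(0.53632, -0.02825) = 93.016° → normalised to [0°, 360°): 93.016°.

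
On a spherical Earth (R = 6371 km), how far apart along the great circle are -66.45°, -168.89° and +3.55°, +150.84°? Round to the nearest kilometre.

Δλ = 150.84 − -168.89 = 319.73°; wrapped into (−180°, 180°]: -40.27°.
Δφ = 3.55 − -66.45 = 70.00°.
a = sin²(Δφ/2) + cos φ₁ · cos φ₂ · sin²(Δλ/2) = 0.376244.
c = 2·atan2(√a, √(1−a)) = 1.32069 rad → d = 6371·c ≈ 8414.09 km.

8414 km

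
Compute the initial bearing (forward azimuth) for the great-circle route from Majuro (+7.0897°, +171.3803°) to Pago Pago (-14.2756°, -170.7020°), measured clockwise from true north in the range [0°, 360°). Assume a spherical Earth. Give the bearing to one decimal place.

140.3°

Δλ = -170.7020 − 171.3803 = -342.0823°; wrapped into (−180°, 180°]: 17.9177°.
θ = atan2( sin Δλ · cos φ₂ , cos φ₁ · sin φ₂ − sin φ₁ · cos φ₂ · cos Δλ )
  = atan2(0.29815, -0.35851) = 140.252° → normalised to [0°, 360°): 140.252°.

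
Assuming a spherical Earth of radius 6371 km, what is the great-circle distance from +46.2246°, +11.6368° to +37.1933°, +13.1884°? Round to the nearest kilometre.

1012 km

Δλ = 13.1884 − 11.6368 = 1.5516°.
Δφ = 37.1933 − 46.2246 = -9.0313°.
a = sin²(Δφ/2) + cos φ₁ · cos φ₂ · sin²(Δλ/2) = 0.006300.
c = 2·atan2(√a, √(1−a)) = 0.15891 rad → d = 6371·c ≈ 1012.40 km.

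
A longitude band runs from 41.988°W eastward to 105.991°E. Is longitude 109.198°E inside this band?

No

Band width going east from -41.988° to +105.991°: ((105.991 − -41.988) mod 360) = 147.979°.
Offset of +109.198° east of the west edge: ((109.198 − -41.988) mod 360) = 151.186°.
151.186° > 147.979° ⇒ outside.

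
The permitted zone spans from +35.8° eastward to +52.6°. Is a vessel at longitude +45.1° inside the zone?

Band width going east from +35.8° to +52.6°: ((52.6 − 35.8) mod 360) = 16.8°.
Offset of +45.1° east of the west edge: ((45.1 − 35.8) mod 360) = 9.3°.
9.3° ≤ 16.8° ⇒ inside.

Yes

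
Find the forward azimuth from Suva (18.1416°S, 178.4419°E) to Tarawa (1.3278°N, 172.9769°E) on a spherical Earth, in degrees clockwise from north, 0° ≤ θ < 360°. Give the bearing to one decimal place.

Δλ = 172.9769 − 178.4419 = -5.4650°.
θ = atan2( sin Δλ · cos φ₂ , cos φ₁ · sin φ₂ − sin φ₁ · cos φ₂ · cos Δλ )
  = atan2(-0.09521, 0.33189) = -16.007° → normalised to [0°, 360°): 343.993°.

344.0°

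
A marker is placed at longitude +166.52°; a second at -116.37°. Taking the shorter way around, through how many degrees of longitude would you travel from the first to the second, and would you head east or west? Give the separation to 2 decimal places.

77.11° east

Raw difference: -116.37 − 166.52 = -282.89°.
Normalise into (−180°, 180°]: -282.89° + 360° = 77.11°.
Positive ⇒ the second point lies to the east; separation 77.11°.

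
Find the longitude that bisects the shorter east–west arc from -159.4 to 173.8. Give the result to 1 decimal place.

Signed shortest Δλ from -159.4° to +173.8° is -26.8°.
Midpoint longitude = -159.4° + (-26.8°)/2 = -159.4° − 13.4° = -172.8°.
(The naïve average (-159.4 + +173.8)/2 = 7.2° is on the wrong side of the globe.)

-172.8°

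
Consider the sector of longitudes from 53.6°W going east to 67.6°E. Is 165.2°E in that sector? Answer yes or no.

No

Band width going east from -53.6° to +67.6°: ((67.6 − -53.6) mod 360) = 121.2°.
Offset of +165.2° east of the west edge: ((165.2 − -53.6) mod 360) = 218.8°.
218.8° > 121.2° ⇒ outside.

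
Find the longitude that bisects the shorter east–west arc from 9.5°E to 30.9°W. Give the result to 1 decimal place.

Signed shortest Δλ from +9.5° to -30.9° is -40.4°.
Midpoint longitude = +9.5° + (-40.4°)/2 = +9.5° − 20.2° = -10.7°.

10.7°W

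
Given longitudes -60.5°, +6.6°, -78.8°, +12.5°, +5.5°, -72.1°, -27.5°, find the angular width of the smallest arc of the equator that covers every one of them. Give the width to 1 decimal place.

91.3°

Sort the longitudes: -78.8°, -72.1°, -60.5°, -27.5°, +5.5°, +6.6°, +12.5°.
Eastward gaps between consecutive values (wrapping around): 6.7°, 11.6°, 33.0°, 33.0°, 1.1°, 5.9°, 268.7°.
Largest gap = 268.7° ⇒ minimal covering band is its complement: 360° − 268.7° = 91.3°.
Band runs from -78.8° eastward to +12.5°.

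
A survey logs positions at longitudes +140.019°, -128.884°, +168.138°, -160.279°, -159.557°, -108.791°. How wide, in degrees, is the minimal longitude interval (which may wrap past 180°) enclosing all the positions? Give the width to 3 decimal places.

Sort the longitudes: -160.279°, -159.557°, -128.884°, -108.791°, +140.019°, +168.138°.
Eastward gaps between consecutive values (wrapping around): 0.722°, 30.673°, 20.093°, 248.810°, 28.119°, 31.583°.
Largest gap = 248.810° ⇒ minimal covering band is its complement: 360° − 248.810° = 111.190°.
Band runs from +140.019° eastward to -108.791°, crossing the antimeridian.

111.190°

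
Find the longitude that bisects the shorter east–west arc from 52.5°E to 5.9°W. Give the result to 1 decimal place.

Signed shortest Δλ from +52.5° to -5.9° is -58.4°.
Midpoint longitude = +52.5° + (-58.4°)/2 = +52.5° − 29.2° = +23.3°.

23.3°E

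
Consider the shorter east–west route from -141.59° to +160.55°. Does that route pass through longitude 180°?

Yes

Naïve |160.55 − -141.59| = 302.14° > 180°, so the shorter arc goes the other way round — across 180°.
Signed shortest Δλ = ((160.55 − -141.59 + 180) mod 360) − 180 = -57.86°.
Going west by 57.86° from -141.59° passes through 180° before reaching +160.55°.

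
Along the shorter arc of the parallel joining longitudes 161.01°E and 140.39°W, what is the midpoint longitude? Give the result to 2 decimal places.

169.69°W

Signed shortest Δλ from +161.01° to -140.39° is +58.60°.
Midpoint longitude = +161.01° + (+58.60°)/2 = +161.01° + 29.30° = +190.31°.
Normalise into (−180°, 180°]: -169.69°.
(The naïve average (+161.01 + -140.39)/2 = 10.31° is on the wrong side of the globe.)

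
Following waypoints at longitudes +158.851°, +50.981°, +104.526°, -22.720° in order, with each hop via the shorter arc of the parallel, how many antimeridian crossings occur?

Leg 1: +158.851° → +50.981°, shortest Δλ = -107.87° (west) — does not cross 180°.
Leg 2: +50.981° → +104.526°, shortest Δλ = 53.545° (east) — does not cross 180°.
Leg 3: +104.526° → -22.720°, shortest Δλ = -127.246° (west) — does not cross 180°.
Total crossings: 0.

0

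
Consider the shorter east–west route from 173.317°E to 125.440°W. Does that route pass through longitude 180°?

Yes

Naïve |-125.440 − 173.317| = 298.757° > 180°, so the shorter arc goes the other way round — across 180°.
Signed shortest Δλ = ((-125.440 − 173.317 + 180) mod 360) − 180 = 61.243°.
Going east by 61.243° from +173.317° passes through 180° before reaching -125.440°.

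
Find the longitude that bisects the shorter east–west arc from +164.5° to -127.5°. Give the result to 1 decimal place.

Signed shortest Δλ from +164.5° to -127.5° is +68.0°.
Midpoint longitude = +164.5° + (+68.0°)/2 = +164.5° + 34.0° = +198.5°.
Normalise into (−180°, 180°]: -161.5°.
(The naïve average (+164.5 + -127.5)/2 = 18.5° is on the wrong side of the globe.)

-161.5°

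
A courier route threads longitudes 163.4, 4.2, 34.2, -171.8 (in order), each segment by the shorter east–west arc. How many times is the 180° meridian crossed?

1

Leg 1: +163.4° → +4.2°, shortest Δλ = -159.2° (west) — does not cross 180°.
Leg 2: +4.2° → +34.2°, shortest Δλ = 30.0° (east) — does not cross 180°.
Leg 3: +34.2° → -171.8°, shortest Δλ = 154.0° (east) — crosses 180°.
Total crossings: 1.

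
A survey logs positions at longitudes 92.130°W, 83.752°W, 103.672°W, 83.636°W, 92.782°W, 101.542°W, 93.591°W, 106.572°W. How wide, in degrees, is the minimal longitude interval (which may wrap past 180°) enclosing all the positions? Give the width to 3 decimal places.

Sort the longitudes: -106.572°, -103.672°, -101.542°, -93.591°, -92.782°, -92.130°, -83.752°, -83.636°.
Eastward gaps between consecutive values (wrapping around): 2.900°, 2.130°, 7.951°, 0.809°, 0.652°, 8.378°, 0.116°, 337.064°.
Largest gap = 337.064° ⇒ minimal covering band is its complement: 360° − 337.064° = 22.936°.
Band runs from -106.572° eastward to -83.636°.

22.936°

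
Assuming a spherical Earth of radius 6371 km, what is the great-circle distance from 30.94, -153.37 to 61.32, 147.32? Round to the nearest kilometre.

5405 km

Δλ = 147.32 − -153.37 = 300.69°; wrapped into (−180°, 180°]: -59.31°.
Δφ = 61.32 − 30.94 = 30.38°.
a = sin²(Δφ/2) + cos φ₁ · cos φ₂ · sin²(Δλ/2) = 0.169423.
c = 2·atan2(√a, √(1−a)) = 0.84844 rad → d = 6371·c ≈ 5405.41 km.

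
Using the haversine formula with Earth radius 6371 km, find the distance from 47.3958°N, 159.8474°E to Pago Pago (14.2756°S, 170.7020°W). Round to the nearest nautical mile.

4026 nmi

Δλ = -170.7020 − 159.8474 = -330.5494°; wrapped into (−180°, 180°]: 29.4506°.
Δφ = -14.2756 − 47.3958 = -61.6714°.
a = sin²(Δφ/2) + cos φ₁ · cos φ₂ · sin²(Δλ/2) = 0.305122.
c = 2·atan2(√a, √(1−a)) = 1.17043 rad → d = 6371·c ≈ 7456.81 km ≈ 4026.35 nmi.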